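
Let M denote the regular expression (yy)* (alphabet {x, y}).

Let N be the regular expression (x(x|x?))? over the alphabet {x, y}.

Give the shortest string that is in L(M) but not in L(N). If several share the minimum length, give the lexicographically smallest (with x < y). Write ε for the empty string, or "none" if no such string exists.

yy

The string yy is accepted by M but not by N.
No shorter string lies in the difference, and yy is the lexicographically first length-2 string in L(M) \ L(N).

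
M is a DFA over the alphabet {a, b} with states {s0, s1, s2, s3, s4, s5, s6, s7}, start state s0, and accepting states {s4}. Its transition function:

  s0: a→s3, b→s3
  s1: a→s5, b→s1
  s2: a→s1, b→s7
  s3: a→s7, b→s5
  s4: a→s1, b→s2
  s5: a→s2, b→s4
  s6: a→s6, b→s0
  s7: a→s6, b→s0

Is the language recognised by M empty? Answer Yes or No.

No

The string abb is accepted: the run s0 → s3 → s5 → s4 ends in the accepting state s4.
Since at least one string is accepted, L(M) is not empty.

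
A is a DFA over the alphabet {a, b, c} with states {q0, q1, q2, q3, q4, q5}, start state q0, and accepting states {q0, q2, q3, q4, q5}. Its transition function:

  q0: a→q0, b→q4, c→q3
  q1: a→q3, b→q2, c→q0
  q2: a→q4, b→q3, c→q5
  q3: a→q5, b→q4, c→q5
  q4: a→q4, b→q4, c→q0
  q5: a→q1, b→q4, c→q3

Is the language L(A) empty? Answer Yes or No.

No

The empty string ε is accepted: the run q0 ends in the accepting state q0.
Since at least one string is accepted, L(A) is not empty.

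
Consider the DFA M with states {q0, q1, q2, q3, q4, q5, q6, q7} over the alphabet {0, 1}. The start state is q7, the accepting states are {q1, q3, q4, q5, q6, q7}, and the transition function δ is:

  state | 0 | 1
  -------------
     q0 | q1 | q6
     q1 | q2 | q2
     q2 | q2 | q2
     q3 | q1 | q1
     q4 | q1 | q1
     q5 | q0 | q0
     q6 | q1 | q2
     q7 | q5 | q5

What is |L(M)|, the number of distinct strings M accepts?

15

The useful subgraph on states {q0, q1, q5, q6, q7} is acyclic, so L(M) is finite; the longest accepting path visits 5 useful states, giving maximum string length 4.
Counting accepting paths from q7 by length: 1 of length 0, 2 of length 1, 8 of length 3, 4 of length 4. Total 15.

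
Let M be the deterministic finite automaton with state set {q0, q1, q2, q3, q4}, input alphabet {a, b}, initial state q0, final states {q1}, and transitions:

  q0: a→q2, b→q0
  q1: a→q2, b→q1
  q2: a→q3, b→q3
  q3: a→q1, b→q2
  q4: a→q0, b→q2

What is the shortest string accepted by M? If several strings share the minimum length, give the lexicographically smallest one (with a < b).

aaa

A breadth-first search from q0 reaches an accepting state first via the path q0 → q2 → q3 → q1 on input aaa.
No string of length < 3 is accepted (BFS exhausts all shorter strings without reaching an accepting state), and aaa is the lexicographically least accepting string of length 3.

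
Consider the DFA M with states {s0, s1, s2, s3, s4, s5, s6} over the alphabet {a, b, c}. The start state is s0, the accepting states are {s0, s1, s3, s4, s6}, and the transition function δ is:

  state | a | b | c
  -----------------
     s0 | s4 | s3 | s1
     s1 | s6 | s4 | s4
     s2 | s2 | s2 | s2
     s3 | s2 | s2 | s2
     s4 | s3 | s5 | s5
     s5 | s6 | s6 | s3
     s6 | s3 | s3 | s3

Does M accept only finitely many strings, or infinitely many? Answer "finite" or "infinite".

finite

The useful states (reachable from s0 and able to reach an accepting state) are {s0, s1, s3, s4, s5, s6}.
Restricted to these states the transition graph has no cycle, so every accepting path has bounded length and L is finite.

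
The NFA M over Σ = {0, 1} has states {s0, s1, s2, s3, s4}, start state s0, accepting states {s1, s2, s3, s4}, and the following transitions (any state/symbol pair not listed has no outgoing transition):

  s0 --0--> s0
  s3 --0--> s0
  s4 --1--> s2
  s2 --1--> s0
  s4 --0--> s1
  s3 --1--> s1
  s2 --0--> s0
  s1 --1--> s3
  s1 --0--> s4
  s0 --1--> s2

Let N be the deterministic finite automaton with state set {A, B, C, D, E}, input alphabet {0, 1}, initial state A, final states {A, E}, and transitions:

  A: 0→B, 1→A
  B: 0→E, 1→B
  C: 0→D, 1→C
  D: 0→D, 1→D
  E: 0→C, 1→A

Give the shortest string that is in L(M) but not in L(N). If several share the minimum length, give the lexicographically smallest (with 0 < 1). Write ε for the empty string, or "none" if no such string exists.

01

The string 01 is accepted by M but not by N.
No shorter string lies in the difference, and 01 is the lexicographically first length-2 string in L(M) \ L(N).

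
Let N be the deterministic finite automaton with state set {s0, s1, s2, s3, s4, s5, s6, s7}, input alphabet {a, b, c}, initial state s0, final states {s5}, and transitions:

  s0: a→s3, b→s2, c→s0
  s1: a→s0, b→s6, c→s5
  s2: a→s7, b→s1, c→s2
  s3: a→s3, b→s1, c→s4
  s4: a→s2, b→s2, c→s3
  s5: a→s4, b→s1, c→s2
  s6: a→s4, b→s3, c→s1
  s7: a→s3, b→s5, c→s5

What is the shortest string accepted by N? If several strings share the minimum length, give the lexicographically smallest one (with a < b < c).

A breadth-first search from s0 reaches an accepting state first via the path s0 → s3 → s1 → s5 on input abc.
No string of length < 3 is accepted (BFS exhausts all shorter strings without reaching an accepting state), and abc is the lexicographically least accepting string of length 3.

abc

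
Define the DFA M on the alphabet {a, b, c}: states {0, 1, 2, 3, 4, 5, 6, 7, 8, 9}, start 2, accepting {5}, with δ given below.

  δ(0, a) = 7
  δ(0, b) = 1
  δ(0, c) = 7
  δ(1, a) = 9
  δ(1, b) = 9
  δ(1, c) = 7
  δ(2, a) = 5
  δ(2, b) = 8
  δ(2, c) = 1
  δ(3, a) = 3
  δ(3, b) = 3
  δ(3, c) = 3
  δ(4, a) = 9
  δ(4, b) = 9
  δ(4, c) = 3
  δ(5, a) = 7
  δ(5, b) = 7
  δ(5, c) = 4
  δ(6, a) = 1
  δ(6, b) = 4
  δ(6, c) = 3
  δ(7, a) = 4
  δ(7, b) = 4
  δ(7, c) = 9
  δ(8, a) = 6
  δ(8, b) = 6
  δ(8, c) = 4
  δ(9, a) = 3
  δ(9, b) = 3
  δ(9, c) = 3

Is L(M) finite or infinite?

The useful states (reachable from 2 and able to reach an accepting state) are {2, 5}.
Restricted to these states the transition graph has no cycle, so every accepting path has bounded length and L is finite.

finite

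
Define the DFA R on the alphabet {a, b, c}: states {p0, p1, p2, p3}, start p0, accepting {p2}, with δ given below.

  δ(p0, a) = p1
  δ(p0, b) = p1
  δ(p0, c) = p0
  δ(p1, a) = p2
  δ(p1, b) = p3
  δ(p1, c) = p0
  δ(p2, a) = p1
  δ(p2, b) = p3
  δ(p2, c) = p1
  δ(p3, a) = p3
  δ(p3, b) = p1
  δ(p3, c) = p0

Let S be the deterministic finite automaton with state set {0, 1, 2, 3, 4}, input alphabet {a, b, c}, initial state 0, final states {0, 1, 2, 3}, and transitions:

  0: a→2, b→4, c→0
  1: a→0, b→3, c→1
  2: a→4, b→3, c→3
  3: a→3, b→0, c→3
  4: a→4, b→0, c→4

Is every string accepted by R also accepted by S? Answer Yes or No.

The string aa is in L(R) but not in L(S).
So L(R) ⊄ L(S).

No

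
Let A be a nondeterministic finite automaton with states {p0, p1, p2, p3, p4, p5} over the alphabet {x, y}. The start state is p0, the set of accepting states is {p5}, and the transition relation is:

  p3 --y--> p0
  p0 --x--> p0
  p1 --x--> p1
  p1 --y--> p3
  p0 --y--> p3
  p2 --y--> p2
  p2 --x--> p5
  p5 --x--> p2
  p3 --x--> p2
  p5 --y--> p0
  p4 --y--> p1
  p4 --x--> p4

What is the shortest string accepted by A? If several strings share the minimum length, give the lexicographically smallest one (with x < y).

yxx

A breadth-first search from p0 reaches an accepting state first via the path p0 → p3 → p2 → p5 on input yxx.
No string of length < 3 is accepted (BFS exhausts all shorter strings without reaching an accepting state), and yxx is the lexicographically least accepting string of length 3.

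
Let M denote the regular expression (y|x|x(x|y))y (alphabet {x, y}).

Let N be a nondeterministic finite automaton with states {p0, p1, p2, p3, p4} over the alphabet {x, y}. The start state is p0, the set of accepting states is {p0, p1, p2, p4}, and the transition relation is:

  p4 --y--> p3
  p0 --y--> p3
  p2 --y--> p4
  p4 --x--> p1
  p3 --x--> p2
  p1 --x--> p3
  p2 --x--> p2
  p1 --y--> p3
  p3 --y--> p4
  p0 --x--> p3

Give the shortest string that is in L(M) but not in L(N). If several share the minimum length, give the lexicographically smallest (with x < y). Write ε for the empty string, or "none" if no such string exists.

The string xyy is accepted by M but not by N.
No shorter string lies in the difference, and xyy is the lexicographically first length-3 string in L(M) \ L(N).

xyy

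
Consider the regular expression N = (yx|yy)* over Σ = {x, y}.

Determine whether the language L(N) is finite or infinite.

infinite

The expression contains a Kleene star applied to a subexpression that matches at least one nonempty string, so it matches strings of unbounded length.
Hence L(N) is infinite.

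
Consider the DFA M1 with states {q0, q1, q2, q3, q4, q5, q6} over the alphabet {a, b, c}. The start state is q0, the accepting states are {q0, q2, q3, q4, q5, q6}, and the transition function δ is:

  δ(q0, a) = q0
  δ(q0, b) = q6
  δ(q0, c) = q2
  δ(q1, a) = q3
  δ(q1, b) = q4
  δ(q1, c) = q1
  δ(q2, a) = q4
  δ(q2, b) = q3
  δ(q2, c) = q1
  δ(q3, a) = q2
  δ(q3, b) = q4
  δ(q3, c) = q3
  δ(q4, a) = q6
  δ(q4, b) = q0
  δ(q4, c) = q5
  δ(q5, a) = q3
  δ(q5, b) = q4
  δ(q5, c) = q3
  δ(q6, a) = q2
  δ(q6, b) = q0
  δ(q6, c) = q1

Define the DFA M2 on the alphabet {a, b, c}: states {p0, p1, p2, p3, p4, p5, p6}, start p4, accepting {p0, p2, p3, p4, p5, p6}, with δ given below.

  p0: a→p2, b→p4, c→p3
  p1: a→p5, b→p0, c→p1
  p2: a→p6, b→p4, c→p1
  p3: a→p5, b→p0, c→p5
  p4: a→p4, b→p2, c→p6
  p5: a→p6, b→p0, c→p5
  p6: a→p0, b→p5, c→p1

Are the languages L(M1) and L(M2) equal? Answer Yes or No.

Yes

Exploring the product automaton M1 × M2 from the start pair (q0, p4), following both machines on each input symbol, reaches 7 state pairs: (q0, p4), (q6, p2), (q2, p6), (q1, p1), (q4, p0), (q3, p5), (q5, p3).
M1 accepts in {q0, q2, q3, q4, q5, q6} and M2 accepts in {p0, p2, p3, p4, p5, p6}. In every reachable pair the two components are either both accepting — (q0, p4), (q6, p2), (q2, p6), (q4, p0), (q3, p5), (q5, p3) — or both non-accepting, so no string is accepted by exactly one of the machines: L(M1) \ L(M2) and L(M2) \ L(M1) are both empty.
Hence every string is accepted by M1 iff it is accepted by M2, and the two languages coincide.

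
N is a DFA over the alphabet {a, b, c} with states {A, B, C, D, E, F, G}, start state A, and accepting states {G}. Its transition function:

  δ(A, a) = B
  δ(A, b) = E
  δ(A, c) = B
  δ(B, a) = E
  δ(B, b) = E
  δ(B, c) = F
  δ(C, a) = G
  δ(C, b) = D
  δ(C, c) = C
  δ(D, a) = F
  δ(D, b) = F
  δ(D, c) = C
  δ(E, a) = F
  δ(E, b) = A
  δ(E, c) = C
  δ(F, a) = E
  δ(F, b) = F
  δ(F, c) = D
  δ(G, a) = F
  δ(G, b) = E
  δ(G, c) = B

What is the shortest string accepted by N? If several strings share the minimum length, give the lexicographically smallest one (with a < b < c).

bca

A breadth-first search from A reaches an accepting state first via the path A → E → C → G on input bca.
No string of length < 3 is accepted (BFS exhausts all shorter strings without reaching an accepting state), and bca is the lexicographically least accepting string of length 3.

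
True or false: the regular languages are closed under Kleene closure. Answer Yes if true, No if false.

Yes

If R is a regular expression for L then R* denotes L*; on automata, add a new accepting start state with an ε-move into the old start state and ε-moves from every old accepting state back to it.
So the regular languages are closed under Kleene star.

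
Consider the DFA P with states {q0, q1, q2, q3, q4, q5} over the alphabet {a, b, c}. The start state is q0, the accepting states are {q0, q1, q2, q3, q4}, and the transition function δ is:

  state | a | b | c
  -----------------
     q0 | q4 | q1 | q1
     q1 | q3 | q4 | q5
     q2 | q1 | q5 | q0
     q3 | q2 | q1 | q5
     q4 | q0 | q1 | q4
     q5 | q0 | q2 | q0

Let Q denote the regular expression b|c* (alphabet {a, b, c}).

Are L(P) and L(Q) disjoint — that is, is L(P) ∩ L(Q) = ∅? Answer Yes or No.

The empty string ε is accepted by both P and Q.
Hence L(P) ∩ L(Q) ≠ ∅.

No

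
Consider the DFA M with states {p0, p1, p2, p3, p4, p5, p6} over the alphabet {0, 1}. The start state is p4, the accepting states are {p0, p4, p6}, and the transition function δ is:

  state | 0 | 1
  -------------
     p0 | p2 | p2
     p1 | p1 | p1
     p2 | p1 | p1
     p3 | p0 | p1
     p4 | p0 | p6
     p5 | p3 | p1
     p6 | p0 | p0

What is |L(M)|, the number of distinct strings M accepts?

The useful subgraph on states {p0, p4, p6} is acyclic, so L(M) is finite; the longest accepting path visits 3 useful states, giving maximum string length 2.
Counting accepting paths from p4 by length: 1 of length 0, 2 of length 1, 2 of length 2. Total 5.

5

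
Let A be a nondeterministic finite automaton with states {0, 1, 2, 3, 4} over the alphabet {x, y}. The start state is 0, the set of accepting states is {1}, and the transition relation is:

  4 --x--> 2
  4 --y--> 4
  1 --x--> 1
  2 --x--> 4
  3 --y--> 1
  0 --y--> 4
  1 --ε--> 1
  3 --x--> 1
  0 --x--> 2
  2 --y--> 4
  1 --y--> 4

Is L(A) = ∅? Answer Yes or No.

The states reachable from the start state are {0, 2, 4}.
None of the accepting states {1} is reachable, so no string is accepted and L(A) = ∅.

Yes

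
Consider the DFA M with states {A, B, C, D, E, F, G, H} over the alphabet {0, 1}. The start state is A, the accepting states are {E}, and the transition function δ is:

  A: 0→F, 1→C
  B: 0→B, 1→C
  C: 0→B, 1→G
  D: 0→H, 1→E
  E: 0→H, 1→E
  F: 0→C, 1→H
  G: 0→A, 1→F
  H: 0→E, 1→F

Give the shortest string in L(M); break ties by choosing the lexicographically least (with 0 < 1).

A breadth-first search from A reaches an accepting state first via the path A → F → H → E on input 010.
No string of length < 3 is accepted (BFS exhausts all shorter strings without reaching an accepting state), and 010 is the lexicographically least accepting string of length 3.

010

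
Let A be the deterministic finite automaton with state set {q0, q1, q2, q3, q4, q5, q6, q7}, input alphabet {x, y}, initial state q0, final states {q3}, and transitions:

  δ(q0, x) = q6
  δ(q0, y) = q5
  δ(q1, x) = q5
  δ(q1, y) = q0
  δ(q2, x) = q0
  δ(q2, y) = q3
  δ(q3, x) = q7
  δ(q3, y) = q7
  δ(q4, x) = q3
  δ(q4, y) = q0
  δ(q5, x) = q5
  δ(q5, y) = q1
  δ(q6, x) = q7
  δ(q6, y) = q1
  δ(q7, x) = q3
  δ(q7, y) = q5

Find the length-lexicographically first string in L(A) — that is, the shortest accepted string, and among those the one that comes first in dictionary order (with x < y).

A breadth-first search from q0 reaches an accepting state first via the path q0 → q6 → q7 → q3 on input xxx.
No string of length < 3 is accepted (BFS exhausts all shorter strings without reaching an accepting state), and xxx is the lexicographically least accepting string of length 3.

xxx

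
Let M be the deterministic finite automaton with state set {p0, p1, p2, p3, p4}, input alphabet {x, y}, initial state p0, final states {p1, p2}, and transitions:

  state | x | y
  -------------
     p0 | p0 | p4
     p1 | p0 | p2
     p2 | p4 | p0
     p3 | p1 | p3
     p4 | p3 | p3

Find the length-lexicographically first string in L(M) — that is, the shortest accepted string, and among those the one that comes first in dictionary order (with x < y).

yxx

A breadth-first search from p0 reaches an accepting state first via the path p0 → p4 → p3 → p1 on input yxx.
No string of length < 3 is accepted (BFS exhausts all shorter strings without reaching an accepting state), and yxx is the lexicographically least accepting string of length 3.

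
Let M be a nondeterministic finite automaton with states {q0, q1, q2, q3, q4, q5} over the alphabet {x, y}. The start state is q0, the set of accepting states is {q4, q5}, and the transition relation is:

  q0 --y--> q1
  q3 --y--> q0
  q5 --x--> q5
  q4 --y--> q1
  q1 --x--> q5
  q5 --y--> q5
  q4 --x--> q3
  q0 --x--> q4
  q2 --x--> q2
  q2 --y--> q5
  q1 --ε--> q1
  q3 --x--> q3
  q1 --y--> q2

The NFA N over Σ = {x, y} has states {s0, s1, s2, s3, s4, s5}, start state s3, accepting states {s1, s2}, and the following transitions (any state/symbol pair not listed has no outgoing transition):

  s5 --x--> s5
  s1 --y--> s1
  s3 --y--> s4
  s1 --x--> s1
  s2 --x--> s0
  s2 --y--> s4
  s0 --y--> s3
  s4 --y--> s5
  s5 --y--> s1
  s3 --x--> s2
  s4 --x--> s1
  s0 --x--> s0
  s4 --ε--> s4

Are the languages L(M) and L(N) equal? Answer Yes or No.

Yes

Exploring the product automaton M × N from the start pair (q0, s3), following both machines on each input symbol, reaches 6 state pairs: (q0, s3), (q4, s2), (q1, s4), (q3, s0), (q5, s1), (q2, s5).
M accepts in {q4, q5} and N accepts in {s1, s2}. In every reachable pair the two components are either both accepting — (q4, s2), (q5, s1) — or both non-accepting, so no string is accepted by exactly one of the machines: L(M) \ L(N) and L(N) \ L(M) are both empty.
Hence every string is accepted by M iff it is accepted by N, and the two languages coincide.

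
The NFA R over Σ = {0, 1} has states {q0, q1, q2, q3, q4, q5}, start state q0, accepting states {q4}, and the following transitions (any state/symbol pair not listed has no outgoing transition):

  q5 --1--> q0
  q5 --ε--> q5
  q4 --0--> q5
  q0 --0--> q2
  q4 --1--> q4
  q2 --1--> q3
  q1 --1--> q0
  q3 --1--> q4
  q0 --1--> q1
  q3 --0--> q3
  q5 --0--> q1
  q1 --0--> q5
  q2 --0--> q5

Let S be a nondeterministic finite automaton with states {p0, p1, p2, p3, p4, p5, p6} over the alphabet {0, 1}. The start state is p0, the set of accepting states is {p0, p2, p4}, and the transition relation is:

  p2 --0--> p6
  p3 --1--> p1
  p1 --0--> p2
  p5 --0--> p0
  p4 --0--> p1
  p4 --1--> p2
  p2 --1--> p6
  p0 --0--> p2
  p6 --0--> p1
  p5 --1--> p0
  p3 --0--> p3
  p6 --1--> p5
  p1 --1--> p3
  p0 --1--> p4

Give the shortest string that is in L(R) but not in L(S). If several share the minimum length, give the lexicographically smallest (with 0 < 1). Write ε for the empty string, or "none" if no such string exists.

011

The string 011 is accepted by R but not by S.
No shorter string lies in the difference, and 011 is the lexicographically first length-3 string in L(R) \ L(S).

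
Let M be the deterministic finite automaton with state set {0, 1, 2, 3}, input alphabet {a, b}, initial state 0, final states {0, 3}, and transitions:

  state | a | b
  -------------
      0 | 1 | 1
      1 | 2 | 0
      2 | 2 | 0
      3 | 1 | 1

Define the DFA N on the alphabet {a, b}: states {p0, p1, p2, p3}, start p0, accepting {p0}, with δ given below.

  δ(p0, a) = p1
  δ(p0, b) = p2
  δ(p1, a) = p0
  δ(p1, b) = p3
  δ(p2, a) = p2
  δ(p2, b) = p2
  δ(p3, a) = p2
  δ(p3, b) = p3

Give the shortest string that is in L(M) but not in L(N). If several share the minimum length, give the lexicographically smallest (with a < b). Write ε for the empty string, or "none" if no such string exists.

ab

The string ab is accepted by M but not by N.
No shorter string lies in the difference, and ab is the lexicographically first length-2 string in L(M) \ L(N).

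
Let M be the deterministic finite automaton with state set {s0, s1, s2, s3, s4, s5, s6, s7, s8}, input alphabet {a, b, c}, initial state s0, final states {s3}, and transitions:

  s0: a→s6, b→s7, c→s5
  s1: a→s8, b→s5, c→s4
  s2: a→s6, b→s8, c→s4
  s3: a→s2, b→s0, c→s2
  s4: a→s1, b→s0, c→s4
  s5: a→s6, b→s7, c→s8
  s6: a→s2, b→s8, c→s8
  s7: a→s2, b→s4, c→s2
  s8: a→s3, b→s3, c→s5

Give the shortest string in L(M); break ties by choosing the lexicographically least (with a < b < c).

A breadth-first search from s0 reaches an accepting state first via the path s0 → s6 → s8 → s3 on input aba.
No string of length < 3 is accepted (BFS exhausts all shorter strings without reaching an accepting state), and aba is the lexicographically least accepting string of length 3.

aba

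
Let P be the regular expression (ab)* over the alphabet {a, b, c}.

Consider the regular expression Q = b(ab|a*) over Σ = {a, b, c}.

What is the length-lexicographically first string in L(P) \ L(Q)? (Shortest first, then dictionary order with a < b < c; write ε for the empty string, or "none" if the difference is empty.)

ε

The empty string ε is accepted by P but not by Q.
Since ε is the unique shortest string, it is the required witness.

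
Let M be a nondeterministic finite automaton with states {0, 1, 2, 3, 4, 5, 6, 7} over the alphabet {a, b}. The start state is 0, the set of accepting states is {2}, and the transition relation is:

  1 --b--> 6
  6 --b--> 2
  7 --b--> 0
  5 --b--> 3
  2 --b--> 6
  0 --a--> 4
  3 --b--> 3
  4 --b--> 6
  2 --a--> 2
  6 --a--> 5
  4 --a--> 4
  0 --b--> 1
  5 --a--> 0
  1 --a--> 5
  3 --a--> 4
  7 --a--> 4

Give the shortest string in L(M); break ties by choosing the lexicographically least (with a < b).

A breadth-first search from 0 reaches an accepting state first via the path 0 → 4 → 6 → 2 on input abb.
No string of length < 3 is accepted (BFS exhausts all shorter strings without reaching an accepting state), and abb is the lexicographically least accepting string of length 3.

abb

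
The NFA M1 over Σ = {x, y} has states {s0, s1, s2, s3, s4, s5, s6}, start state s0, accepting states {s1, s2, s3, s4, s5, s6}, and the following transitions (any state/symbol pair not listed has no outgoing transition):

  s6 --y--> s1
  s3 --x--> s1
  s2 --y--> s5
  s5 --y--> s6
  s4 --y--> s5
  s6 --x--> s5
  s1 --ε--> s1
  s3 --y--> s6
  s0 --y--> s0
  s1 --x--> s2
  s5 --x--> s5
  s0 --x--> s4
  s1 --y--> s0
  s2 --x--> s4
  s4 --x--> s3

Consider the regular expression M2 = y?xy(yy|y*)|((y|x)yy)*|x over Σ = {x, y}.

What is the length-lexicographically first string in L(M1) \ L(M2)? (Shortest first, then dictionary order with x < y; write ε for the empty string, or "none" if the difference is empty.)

The string xx is accepted by M1 but not by M2.
No shorter string lies in the difference, and xx is the lexicographically first length-2 string in L(M1) \ L(M2).

xx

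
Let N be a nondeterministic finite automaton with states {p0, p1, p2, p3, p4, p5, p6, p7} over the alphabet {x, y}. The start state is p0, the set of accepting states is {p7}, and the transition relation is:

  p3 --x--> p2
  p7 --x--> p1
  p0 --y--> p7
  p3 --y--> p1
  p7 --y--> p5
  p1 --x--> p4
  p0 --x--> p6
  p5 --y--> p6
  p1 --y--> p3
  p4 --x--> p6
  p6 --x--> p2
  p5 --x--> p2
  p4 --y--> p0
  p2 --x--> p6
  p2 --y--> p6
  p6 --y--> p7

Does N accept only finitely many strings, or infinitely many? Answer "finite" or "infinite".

infinite

State p6 is reachable from the start and can reach an accepting state, and it lies on the cycle p6 → p2 → p6.
Traversing that cycle any number of times yields accepted strings of unbounded length, so the language is infinite.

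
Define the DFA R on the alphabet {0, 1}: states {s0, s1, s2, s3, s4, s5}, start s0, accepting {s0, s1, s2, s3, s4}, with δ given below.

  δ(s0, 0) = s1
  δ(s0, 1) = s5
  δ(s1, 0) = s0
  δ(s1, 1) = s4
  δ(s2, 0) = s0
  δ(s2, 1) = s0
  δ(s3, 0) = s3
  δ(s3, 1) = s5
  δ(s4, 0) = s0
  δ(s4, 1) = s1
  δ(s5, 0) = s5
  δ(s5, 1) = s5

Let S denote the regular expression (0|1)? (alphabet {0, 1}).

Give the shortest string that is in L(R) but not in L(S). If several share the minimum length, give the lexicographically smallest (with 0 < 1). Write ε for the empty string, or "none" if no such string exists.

The string 00 is accepted by R but not by S.
No shorter string lies in the difference, and 00 is the lexicographically first length-2 string in L(R) \ L(S).

00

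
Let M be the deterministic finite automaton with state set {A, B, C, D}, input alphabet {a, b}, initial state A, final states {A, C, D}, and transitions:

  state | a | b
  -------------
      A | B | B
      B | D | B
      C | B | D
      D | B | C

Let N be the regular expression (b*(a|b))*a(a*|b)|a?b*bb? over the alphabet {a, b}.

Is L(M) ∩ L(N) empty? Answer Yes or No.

No

The string aa is accepted by both M and N.
Hence L(M) ∩ L(N) ≠ ∅.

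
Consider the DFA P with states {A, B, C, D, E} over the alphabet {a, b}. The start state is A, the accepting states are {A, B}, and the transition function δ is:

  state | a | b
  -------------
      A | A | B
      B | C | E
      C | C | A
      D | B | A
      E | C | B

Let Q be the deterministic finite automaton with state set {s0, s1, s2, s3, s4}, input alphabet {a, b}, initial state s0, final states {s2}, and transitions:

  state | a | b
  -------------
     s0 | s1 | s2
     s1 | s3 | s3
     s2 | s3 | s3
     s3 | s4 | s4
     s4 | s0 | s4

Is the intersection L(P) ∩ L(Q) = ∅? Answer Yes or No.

No

The string b is accepted by both P and Q.
Hence L(P) ∩ L(Q) ≠ ∅.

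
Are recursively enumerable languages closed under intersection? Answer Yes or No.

Yes

Run the recogniser for L₁; if it accepts, run the recogniser for L₂ and accept if that accepts too. If either runs forever the input is never accepted, which is all a recogniser needs.
So the recursively enumerable languages are closed under intersection.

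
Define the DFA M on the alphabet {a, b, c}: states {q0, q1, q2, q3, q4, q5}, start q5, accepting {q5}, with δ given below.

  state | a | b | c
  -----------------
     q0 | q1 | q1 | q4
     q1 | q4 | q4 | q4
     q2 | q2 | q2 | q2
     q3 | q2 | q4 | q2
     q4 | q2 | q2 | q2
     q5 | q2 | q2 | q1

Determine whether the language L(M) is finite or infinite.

The useful states (reachable from q5 and able to reach an accepting state) are {q5}.
Restricted to these states the transition graph has no cycle, so every accepting path has bounded length and L is finite.

finite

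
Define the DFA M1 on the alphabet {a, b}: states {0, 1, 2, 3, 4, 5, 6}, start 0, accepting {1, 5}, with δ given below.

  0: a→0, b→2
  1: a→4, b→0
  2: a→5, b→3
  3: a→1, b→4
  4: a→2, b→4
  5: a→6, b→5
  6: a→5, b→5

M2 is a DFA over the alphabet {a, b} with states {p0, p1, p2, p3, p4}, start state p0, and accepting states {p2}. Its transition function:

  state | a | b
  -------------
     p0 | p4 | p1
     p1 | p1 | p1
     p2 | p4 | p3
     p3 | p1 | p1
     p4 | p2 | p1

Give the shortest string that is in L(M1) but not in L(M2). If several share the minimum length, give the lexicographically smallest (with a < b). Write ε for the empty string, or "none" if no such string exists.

The string ba is accepted by M1 but not by M2.
No shorter string lies in the difference, and ba is the lexicographically first length-2 string in L(M1) \ L(M2).

ba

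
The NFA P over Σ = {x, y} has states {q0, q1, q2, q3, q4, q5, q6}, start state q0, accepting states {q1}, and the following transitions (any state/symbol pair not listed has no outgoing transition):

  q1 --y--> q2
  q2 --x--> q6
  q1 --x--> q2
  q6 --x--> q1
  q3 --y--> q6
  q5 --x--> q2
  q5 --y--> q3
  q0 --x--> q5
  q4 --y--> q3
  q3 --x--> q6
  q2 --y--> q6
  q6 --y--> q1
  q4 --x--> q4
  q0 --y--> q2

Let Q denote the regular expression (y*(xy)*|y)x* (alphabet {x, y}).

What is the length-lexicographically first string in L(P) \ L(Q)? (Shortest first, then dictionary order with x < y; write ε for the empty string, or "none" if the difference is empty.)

The string xxxy is accepted by P but not by Q.
No shorter string lies in the difference, and xxxy is the lexicographically first length-4 string in L(P) \ L(Q).

xxxy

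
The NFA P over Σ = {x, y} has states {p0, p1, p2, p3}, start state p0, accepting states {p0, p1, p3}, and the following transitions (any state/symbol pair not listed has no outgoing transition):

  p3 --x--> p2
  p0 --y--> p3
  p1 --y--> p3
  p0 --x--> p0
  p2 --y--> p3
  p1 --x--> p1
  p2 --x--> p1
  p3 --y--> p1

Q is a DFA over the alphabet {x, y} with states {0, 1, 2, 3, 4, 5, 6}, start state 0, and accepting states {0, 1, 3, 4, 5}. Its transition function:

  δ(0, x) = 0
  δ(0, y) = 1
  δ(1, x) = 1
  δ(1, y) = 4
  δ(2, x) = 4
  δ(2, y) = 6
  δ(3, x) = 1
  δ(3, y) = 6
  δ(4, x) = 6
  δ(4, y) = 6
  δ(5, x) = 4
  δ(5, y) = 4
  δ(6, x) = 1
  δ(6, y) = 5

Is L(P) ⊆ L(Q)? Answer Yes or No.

The string yyx is in L(P) but not in L(Q).
So L(P) ⊄ L(Q).

No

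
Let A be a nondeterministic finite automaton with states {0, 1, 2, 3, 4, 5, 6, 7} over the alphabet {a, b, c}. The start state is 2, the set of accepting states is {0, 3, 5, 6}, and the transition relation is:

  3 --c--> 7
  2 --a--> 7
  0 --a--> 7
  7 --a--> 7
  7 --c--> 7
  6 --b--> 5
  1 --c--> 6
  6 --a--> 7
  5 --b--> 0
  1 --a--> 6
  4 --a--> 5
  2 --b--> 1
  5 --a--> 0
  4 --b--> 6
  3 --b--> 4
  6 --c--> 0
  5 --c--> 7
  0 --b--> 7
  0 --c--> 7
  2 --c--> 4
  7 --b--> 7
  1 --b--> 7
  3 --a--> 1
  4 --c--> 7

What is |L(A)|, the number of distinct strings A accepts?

18

The useful subgraph on states {0, 1, 2, 4, 5, 6} is acyclic, so L(A) is finite; the longest accepting path visits 5 useful states, giving maximum string length 4.
Counting accepting paths from 2 by length: 4 of length 2, 8 of length 3, 6 of length 4. Total 18.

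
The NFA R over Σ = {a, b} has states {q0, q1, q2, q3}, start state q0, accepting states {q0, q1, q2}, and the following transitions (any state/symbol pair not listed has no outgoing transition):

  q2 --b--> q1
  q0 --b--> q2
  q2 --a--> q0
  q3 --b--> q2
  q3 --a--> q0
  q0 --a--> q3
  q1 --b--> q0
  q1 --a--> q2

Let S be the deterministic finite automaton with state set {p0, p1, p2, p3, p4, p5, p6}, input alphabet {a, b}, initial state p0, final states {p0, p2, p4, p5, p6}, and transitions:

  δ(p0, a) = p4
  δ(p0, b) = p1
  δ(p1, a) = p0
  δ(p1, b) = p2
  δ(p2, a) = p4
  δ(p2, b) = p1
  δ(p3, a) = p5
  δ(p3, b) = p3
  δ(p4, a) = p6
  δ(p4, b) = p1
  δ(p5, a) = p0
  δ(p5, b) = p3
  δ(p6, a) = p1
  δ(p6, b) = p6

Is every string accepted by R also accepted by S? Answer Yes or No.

The string b is in L(R) but not in L(S).
So L(R) ⊄ L(S).

No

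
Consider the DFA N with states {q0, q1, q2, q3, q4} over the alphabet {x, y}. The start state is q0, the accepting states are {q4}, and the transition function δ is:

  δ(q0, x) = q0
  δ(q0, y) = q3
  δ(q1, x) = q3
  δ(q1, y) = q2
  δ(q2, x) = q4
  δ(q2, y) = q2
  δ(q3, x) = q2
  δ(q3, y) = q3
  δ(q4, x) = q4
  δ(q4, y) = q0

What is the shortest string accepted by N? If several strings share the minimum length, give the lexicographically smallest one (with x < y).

yxx

A breadth-first search from q0 reaches an accepting state first via the path q0 → q3 → q2 → q4 on input yxx.
No string of length < 3 is accepted (BFS exhausts all shorter strings without reaching an accepting state), and yxx is the lexicographically least accepting string of length 3.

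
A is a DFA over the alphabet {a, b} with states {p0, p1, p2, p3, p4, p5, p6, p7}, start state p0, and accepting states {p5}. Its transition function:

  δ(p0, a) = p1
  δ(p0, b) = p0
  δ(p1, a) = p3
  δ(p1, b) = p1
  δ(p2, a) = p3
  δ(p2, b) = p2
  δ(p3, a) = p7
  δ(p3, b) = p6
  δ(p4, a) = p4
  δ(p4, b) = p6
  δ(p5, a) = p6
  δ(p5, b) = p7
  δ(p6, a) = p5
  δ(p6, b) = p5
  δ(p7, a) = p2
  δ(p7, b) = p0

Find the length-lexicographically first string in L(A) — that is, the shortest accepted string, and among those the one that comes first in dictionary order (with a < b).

aaba

A breadth-first search from p0 reaches an accepting state first via the path p0 → p1 → p3 → p6 → p5 on input aaba.
No string of length < 4 is accepted (BFS exhausts all shorter strings without reaching an accepting state), and aaba is the lexicographically least accepting string of length 4.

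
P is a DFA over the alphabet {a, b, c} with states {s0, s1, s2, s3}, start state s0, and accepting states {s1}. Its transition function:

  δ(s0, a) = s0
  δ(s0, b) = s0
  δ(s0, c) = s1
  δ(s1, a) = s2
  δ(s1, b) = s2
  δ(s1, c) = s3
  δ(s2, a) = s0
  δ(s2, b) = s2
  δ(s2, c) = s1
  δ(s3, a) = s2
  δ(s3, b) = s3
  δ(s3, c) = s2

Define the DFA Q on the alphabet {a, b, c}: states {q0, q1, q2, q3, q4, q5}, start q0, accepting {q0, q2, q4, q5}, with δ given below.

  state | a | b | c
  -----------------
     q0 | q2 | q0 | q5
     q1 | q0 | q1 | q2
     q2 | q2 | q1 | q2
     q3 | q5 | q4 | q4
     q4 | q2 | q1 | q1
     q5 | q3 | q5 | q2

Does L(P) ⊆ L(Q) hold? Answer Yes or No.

The string cabc is in L(P) but not in L(Q).
So L(P) ⊄ L(Q).

No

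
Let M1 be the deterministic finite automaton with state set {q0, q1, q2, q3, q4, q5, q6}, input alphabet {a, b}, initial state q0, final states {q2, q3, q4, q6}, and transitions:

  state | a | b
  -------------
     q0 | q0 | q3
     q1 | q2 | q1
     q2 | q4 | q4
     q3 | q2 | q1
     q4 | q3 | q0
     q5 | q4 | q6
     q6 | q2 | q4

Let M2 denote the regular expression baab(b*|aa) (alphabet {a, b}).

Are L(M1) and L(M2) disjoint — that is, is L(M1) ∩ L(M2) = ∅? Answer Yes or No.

The string baabb is accepted by both M1 and M2.
Hence L(M1) ∩ L(M2) ≠ ∅.

No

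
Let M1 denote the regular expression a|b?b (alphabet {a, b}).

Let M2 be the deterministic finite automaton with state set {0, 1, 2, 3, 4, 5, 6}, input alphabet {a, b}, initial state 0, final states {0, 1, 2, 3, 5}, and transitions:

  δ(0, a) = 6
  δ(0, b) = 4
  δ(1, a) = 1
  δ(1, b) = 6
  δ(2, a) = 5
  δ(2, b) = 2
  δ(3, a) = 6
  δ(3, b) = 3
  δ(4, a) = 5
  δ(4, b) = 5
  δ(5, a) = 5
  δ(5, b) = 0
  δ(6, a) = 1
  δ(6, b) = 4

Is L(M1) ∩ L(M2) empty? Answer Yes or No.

No

The string bb is accepted by both M1 and M2.
Hence L(M1) ∩ L(M2) ≠ ∅.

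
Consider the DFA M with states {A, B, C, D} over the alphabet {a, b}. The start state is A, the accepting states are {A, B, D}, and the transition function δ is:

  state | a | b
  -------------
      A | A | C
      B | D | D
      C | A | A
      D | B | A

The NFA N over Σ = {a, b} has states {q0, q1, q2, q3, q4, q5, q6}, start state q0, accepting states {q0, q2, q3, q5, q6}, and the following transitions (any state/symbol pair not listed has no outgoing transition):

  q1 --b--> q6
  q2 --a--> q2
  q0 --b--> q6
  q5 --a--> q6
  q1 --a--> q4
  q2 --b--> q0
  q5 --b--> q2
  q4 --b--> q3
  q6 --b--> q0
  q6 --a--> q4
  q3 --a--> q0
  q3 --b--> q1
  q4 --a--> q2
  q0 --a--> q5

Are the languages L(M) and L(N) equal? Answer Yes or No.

The string ba is accepted by M but rejected by N.
So L(M) ≠ L(N).

No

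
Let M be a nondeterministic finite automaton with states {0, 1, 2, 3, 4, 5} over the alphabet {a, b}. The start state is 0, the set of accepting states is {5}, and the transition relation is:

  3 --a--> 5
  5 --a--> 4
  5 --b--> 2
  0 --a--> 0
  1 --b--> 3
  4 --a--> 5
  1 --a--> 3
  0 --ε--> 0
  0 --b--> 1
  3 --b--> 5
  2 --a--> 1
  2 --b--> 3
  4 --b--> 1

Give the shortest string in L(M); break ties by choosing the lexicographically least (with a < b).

baa

A breadth-first search from 0 reaches an accepting state first via the path 0 → 1 → 3 → 5 on input baa.
No string of length < 3 is accepted (BFS exhausts all shorter strings without reaching an accepting state), and baa is the lexicographically least accepting string of length 3.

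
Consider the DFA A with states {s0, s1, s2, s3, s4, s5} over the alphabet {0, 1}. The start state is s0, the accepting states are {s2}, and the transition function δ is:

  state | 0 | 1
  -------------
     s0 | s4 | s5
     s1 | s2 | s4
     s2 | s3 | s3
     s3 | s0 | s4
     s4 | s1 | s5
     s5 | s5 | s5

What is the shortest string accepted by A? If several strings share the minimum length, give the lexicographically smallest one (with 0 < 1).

A breadth-first search from s0 reaches an accepting state first via the path s0 → s4 → s1 → s2 on input 000.
No string of length < 3 is accepted (BFS exhausts all shorter strings without reaching an accepting state), and 000 is the lexicographically least accepting string of length 3.

000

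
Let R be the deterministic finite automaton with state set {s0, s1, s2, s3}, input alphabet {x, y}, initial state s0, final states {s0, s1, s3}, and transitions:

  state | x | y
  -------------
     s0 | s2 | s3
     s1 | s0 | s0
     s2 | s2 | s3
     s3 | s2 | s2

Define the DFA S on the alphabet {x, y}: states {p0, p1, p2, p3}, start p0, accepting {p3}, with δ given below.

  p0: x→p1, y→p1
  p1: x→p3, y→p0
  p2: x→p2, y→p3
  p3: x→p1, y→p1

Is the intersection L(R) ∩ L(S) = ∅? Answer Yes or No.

Yes

Exploring the product automaton R × S from the start pair (s0, p0), following both machines on each input symbol, reaches 6 state pairs: (s0, p0), (s2, p1), (s3, p1), (s2, p3), (s3, p0), (s2, p0).
R accepts in {s0, s1, s3} and S accepts in {p3}; no reachable pair has both components accepting, so no string drives both machines to acceptance simultaneously and L(R) ∩ L(S) = ∅.
So no string is accepted by both, and the intersection is empty.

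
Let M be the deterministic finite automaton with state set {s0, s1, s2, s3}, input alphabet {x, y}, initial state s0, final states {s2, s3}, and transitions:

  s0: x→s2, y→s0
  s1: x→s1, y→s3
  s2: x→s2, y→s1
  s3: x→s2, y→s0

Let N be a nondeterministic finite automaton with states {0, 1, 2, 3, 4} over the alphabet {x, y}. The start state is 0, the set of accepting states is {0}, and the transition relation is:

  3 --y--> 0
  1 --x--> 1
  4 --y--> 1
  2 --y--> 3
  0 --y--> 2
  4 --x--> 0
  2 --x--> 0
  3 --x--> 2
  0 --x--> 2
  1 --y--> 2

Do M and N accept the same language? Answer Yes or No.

No

The string x is accepted by M but rejected by N.
So L(M) ≠ L(N).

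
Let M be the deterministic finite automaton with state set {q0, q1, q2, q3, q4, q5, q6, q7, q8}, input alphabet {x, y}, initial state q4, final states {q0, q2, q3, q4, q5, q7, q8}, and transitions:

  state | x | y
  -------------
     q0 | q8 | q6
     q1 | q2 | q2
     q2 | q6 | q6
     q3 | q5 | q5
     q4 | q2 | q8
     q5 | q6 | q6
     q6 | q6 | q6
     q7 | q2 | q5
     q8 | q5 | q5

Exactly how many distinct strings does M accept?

5

The useful subgraph on states {q2, q4, q5, q8} is acyclic, so L(M) is finite; the longest accepting path visits 3 useful states, giving maximum string length 2.
Counting accepting paths from q4 by length: 1 of length 0, 2 of length 1, 2 of length 2. Total 5.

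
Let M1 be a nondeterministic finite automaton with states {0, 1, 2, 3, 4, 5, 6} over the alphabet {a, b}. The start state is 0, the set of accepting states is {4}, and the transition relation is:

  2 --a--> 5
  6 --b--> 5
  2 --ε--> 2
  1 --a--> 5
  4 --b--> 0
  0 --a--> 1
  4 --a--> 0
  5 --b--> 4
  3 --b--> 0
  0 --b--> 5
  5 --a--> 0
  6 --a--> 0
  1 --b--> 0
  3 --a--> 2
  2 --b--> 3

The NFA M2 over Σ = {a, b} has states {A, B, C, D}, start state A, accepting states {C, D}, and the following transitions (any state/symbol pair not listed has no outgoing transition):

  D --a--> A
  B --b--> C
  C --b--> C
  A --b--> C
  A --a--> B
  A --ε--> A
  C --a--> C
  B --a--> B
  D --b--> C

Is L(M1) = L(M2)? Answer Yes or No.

No

The string b is accepted by M2 but rejected by M1.
So L(M1) ≠ L(M2).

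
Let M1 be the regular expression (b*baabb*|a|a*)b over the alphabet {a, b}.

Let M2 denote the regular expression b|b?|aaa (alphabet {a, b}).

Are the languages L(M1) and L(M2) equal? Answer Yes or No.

The string ab is accepted by M1 but rejected by M2.
So L(M1) ≠ L(M2).

No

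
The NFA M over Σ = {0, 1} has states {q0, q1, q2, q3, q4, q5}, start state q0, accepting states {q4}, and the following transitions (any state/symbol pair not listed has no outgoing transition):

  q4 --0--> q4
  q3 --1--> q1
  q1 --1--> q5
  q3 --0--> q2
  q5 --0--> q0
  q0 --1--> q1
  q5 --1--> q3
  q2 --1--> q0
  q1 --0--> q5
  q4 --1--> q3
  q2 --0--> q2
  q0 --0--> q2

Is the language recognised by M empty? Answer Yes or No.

Yes

The states reachable from the start state are {q0, q1, q2, q3, q5}.
None of the accepting states {q4} is reachable, so no string is accepted and L(M) = ∅.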